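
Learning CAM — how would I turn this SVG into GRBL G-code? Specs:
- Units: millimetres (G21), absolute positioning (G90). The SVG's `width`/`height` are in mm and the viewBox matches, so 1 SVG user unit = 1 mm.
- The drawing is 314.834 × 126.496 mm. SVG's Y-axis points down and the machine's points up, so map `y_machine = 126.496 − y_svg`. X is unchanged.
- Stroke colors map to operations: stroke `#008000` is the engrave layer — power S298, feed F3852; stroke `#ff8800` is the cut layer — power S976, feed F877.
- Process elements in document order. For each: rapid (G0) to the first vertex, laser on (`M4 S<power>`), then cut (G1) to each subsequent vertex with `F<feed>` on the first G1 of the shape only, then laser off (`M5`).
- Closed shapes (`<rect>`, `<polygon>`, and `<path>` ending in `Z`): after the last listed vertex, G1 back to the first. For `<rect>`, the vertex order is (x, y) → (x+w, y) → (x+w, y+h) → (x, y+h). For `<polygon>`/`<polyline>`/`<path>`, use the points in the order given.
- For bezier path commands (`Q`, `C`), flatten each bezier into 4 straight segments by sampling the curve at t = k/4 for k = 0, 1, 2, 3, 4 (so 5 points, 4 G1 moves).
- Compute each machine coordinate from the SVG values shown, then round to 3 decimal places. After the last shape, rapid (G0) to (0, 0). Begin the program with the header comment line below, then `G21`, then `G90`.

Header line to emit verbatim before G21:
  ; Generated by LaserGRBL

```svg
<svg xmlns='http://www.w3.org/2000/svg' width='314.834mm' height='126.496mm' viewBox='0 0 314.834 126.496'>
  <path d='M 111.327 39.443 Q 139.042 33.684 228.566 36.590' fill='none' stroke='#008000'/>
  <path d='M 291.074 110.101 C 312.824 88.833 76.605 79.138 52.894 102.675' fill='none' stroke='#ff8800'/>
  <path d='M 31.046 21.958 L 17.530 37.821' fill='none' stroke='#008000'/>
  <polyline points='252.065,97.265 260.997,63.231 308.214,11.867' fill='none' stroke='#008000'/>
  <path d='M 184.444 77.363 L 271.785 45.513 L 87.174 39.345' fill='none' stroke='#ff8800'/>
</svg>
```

; Generated by LaserGRBL
G21
G90
G0 X111.327 Y87.053
M4 S298
G1 X129.048 Y89.391 F3852
G1 X154.494 Y90.646
G1 X187.667 Y90.817
G1 X228.566 Y89.906
M5
G0 X291.074 Y16.395
M4 S976
G1 X266.369 Y29.838 F877
G1 X189.032 Y36.910
G1 X103.171 Y35.581
G1 X52.894 Y23.821
M5
G0 X31.046 Y104.538
M4 S298
G1 X17.530 Y88.675 F3852
M5
G0 X252.065 Y29.231
M4 S298
G1 X260.997 Y63.265 F3852
G1 X308.214 Y114.629
M5
G0 X184.444 Y49.133
M4 S976
G1 X271.785 Y80.983 F877
G1 X87.174 Y87.151
M5
G0 X0.000 Y0.000

1 u = 1 mm; y_m = 126.496 − y.

[1] `<path>` quadratic bezier, #008000→engrave S298 F3852: (111.327,87.053) → (129.048,89.391) → (154.494,90.646) → (187.667,90.817) → (228.566,89.906)

[2] `<path>` cubic bezier, #ff8800→cut S976 F877: (291.074,16.395) → (266.369,29.838) → (189.032,36.910) → (103.171,35.581) → (52.894,23.821)

[3] `<path>` line segment, #008000→engrave S298 F3852: (31.046,104.538) → (17.530,88.675)

[4] `<polyline>` open polyline, #008000→engrave S298 F3852: (252.065,29.231) → (260.997,63.265) → (308.214,114.629)

[5] `<path>` open polyline, #ff8800→cut S976 F877: (184.444,49.133) → (271.785,80.983) → (87.174,87.151)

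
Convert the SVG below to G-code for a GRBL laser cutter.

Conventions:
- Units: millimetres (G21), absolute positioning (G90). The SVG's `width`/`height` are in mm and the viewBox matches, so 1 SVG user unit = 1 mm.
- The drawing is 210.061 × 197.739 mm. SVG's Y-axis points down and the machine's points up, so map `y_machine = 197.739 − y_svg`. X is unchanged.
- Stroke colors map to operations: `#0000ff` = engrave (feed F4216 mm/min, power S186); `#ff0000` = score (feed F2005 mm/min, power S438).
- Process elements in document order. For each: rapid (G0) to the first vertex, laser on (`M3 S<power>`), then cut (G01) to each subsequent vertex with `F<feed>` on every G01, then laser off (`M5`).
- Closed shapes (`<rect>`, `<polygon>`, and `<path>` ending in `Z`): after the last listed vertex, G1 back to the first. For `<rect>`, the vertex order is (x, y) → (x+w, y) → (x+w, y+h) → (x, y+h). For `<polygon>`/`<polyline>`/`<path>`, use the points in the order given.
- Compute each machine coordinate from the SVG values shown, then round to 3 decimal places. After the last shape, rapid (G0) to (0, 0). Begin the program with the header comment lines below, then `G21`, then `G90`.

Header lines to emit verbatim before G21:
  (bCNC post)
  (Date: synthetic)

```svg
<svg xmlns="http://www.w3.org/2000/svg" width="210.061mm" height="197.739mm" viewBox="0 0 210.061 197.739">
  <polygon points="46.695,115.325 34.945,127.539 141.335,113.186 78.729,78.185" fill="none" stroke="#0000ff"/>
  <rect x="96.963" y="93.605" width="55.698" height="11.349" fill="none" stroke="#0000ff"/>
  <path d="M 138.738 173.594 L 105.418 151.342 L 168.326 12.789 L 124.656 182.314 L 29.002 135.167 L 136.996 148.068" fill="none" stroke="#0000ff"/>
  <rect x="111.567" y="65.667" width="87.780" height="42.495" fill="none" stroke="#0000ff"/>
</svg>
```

1 u = 1 mm; y_m = 197.739 − y.

[1] `<polygon>` closed polygon, #0000ff→engrave S186 F4216: (46.695,82.414) → (34.945,70.200) → (141.335,84.553) → (78.729,119.554) → (46.695,82.414) (closed)

[2] `<rect>` rectangle, #0000ff→engrave S186 F4216: (96.963,104.134) → (152.661,104.134) → (152.661,92.785) → (96.963,92.785) → (96.963,104.134) (closed)

[3] `<path>` open polyline, #0000ff→engrave S186 F4216: (138.738,24.145) → (105.418,46.397) → (168.326,184.950) → (124.656,15.425) → (29.002,62.572) → (136.996,49.671)

[4] `<rect>` rectangle, #0000ff→engrave S186 F4216: (111.567,132.072) → (199.347,132.072) → (199.347,89.577) → (111.567,89.577) → (111.567,132.072) (closed)

(bCNC post)
(Date: synthetic)
G21
G90
G0 X46.695 Y82.414
M3 S186
G01 X34.945 Y70.200 F4216
G01 X141.335 Y84.553 F4216
G01 X78.729 Y119.554 F4216
G01 X46.695 Y82.414 F4216
M5
G0 X96.963 Y104.134
M3 S186
G01 X152.661 Y104.134 F4216
G01 X152.661 Y92.785 F4216
G01 X96.963 Y92.785 F4216
G01 X96.963 Y104.134 F4216
M5
G0 X138.738 Y24.145
M3 S186
G01 X105.418 Y46.397 F4216
G01 X168.326 Y184.950 F4216
G01 X124.656 Y15.425 F4216
G01 X29.002 Y62.572 F4216
G01 X136.996 Y49.671 F4216
M5
G0 X111.567 Y132.072
M3 S186
G01 X199.347 Y132.072 F4216
G01 X199.347 Y89.577 F4216
G01 X111.567 Y89.577 F4216
G01 X111.567 Y132.072 F4216
M5
G0 X0.000 Y0.000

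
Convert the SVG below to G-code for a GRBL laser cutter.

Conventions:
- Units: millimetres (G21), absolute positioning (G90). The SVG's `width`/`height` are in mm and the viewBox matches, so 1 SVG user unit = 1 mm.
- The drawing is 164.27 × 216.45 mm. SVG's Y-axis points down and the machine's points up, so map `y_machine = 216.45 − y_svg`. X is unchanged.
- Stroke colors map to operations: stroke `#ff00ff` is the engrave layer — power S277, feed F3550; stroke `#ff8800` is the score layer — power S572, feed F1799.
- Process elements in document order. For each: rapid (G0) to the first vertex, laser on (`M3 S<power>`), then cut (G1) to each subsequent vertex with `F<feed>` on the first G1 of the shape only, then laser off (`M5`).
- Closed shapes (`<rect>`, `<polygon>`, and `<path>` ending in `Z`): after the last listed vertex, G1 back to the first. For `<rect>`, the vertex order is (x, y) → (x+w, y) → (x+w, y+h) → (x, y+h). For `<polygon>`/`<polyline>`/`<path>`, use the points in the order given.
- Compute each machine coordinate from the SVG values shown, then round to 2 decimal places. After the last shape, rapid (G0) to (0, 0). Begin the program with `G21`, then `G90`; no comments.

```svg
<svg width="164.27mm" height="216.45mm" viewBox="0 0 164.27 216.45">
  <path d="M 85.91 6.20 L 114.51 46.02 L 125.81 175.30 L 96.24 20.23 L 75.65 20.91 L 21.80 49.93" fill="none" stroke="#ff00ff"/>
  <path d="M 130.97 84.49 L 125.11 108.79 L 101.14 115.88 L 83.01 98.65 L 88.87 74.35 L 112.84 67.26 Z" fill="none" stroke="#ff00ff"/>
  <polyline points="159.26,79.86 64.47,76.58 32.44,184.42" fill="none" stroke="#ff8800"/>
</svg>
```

G21
G90
G0 X85.91 Y210.25
M3 S277
G1 X114.51 Y170.43 F3550
G1 X125.81 Y41.15
G1 X96.24 Y196.22
G1 X75.65 Y195.54
G1 X21.80 Y166.52
M5
G0 X130.97 Y131.96
M3 S277
G1 X125.11 Y107.66 F3550
G1 X101.14 Y100.57
G1 X83.01 Y117.80
G1 X88.87 Y142.10
G1 X112.84 Y149.19
G1 X130.97 Y131.96
M5
G0 X159.26 Y136.59
M3 S572
G1 X64.47 Y139.87 F1799
G1 X32.44 Y32.03
M5
G0 X0.00 Y0.00

1 u = 1 mm; y_m = 216.45 − y.

[1] `<path>` open polyline, #ff00ff→engrave S277 F3550: (85.91,210.25) → (114.51,170.43) → (125.81,41.15) → (96.24,196.22) → (75.65,195.54) → (21.80,166.52)

[2] `<path>` regular polygon, #ff00ff→engrave S277 F3550: (130.97,131.96) → (125.11,107.66) → (101.14,100.57) → (83.01,117.80) → (88.87,142.10) → (112.84,149.19) → (130.97,131.96) (closed)

[3] `<polyline>` open polyline, #ff8800→score S572 F1799: (159.26,136.59) → (64.47,139.87) → (32.44,32.03)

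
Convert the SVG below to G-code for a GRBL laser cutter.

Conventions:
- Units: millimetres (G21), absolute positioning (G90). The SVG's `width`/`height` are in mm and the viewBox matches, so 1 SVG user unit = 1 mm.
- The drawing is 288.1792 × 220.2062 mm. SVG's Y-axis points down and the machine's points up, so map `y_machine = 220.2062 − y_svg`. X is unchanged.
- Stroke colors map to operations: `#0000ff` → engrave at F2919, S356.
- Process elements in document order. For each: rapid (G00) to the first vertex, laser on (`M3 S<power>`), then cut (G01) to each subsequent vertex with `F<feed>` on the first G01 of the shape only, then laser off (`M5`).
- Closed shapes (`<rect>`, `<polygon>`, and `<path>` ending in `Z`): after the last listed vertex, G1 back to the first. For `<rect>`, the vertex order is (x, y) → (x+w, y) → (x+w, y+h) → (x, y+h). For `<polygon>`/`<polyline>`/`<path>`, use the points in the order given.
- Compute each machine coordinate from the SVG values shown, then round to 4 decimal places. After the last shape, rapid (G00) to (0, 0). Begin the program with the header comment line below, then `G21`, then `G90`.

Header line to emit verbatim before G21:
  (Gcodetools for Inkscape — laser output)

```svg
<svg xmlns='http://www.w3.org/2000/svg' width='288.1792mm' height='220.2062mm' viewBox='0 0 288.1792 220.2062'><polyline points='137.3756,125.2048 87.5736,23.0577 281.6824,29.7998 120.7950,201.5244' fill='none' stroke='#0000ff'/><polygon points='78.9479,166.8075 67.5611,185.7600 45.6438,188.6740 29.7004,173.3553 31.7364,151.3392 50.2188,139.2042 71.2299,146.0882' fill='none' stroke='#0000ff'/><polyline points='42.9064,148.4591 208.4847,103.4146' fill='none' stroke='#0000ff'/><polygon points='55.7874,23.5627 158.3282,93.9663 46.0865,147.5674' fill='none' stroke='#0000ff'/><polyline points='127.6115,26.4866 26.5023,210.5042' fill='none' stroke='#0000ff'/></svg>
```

1 u = 1 mm; y_m = 220.2062 − y.

[1] `<polyline>` open polyline, #0000ff→engrave S356 F2919: (137.3756,95.0014) → (87.5736,197.1485) → (281.6824,190.4064) → (120.7950,18.6818)

[2] `<polygon>` regular polygon, #0000ff→engrave S356 F2919: (78.9479,53.3987) → (67.5611,34.4462) → (45.6438,31.5322) → (29.7004,46.8509) → (31.7364,68.8670) → (50.2188,81.0020) → (71.2299,74.1180) → (78.9479,53.3987) (closed)

[3] `<polyline>` line segment, #0000ff→engrave S356 F2919: (42.9064,71.7471) → (208.4847,116.7916)

[4] `<polygon>` regular polygon, #0000ff→engrave S356 F2919: (55.7874,196.6435) → (158.3282,126.2399) → (46.0865,72.6388) → (55.7874,196.6435) (closed)

[5] `<polyline>` line segment, #0000ff→engrave S356 F2919: (127.6115,193.7196) → (26.5023,9.7020)

(Gcodetools for Inkscape — laser output)
G21
G90
G00 X137.3756 Y95.0014
M3 S356
G01 X87.5736 Y197.1485 F2919
G01 X281.6824 Y190.4064
G01 X120.7950 Y18.6818
M5
G00 X78.9479 Y53.3987
M3 S356
G01 X67.5611 Y34.4462 F2919
G01 X45.6438 Y31.5322
G01 X29.7004 Y46.8509
G01 X31.7364 Y68.8670
G01 X50.2188 Y81.0020
G01 X71.2299 Y74.1180
G01 X78.9479 Y53.3987
M5
G00 X42.9064 Y71.7471
M3 S356
G01 X208.4847 Y116.7916 F2919
M5
G00 X55.7874 Y196.6435
M3 S356
G01 X158.3282 Y126.2399 F2919
G01 X46.0865 Y72.6388
G01 X55.7874 Y196.6435
M5
G00 X127.6115 Y193.7196
M3 S356
G01 X26.5023 Y9.7020 F2919
M5
G00 X0.0000 Y0.0000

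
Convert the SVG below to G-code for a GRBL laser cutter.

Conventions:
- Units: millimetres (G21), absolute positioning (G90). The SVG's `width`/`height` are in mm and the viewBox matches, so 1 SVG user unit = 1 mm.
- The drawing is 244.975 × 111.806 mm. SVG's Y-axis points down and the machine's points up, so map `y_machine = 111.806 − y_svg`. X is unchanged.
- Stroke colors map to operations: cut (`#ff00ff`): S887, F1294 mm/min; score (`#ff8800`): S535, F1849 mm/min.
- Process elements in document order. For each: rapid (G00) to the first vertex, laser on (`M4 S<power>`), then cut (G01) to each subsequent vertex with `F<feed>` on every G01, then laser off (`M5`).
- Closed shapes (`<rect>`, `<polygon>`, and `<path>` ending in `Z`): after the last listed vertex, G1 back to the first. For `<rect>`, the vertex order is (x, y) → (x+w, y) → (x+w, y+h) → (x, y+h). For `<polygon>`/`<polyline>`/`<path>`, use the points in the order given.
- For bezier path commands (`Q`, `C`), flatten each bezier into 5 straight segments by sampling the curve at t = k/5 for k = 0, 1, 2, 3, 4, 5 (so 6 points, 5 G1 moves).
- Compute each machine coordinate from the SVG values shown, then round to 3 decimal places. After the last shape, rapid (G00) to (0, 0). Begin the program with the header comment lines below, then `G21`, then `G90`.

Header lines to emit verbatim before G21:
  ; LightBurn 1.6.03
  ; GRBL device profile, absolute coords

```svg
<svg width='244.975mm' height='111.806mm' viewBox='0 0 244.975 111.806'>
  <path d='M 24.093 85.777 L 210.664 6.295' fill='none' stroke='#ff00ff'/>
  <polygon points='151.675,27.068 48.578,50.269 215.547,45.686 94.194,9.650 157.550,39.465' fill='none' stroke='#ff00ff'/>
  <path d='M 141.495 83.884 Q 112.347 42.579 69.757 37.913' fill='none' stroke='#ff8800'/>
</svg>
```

1 u = 1 mm; y_m = 111.806 − y.

[1] `<path>` line segment, #ff00ff→cut S887 F1294: (24.093,26.029) → (210.664,105.511)

[2] `<polygon>` closed polygon, #ff00ff→cut S887 F1294: (151.675,84.738) → (48.578,61.537) → (215.547,66.120) → (94.194,102.156) → (157.550,72.341) → (151.675,84.738) (closed)

[3] `<path>` quadratic bezier, #ff8800→score S535 F1849: (141.495,27.922) → (129.298,42.978) → (116.026,55.104) → (101.678,64.298) → (86.255,70.561) → (69.757,73.893)

; LightBurn 1.6.03
; GRBL device profile, absolute coords
G21
G90
G00 X24.093 Y26.029
M4 S887
G01 X210.664 Y105.511 F1294
M5
G00 X151.675 Y84.738
M4 S887
G01 X48.578 Y61.537 F1294
G01 X215.547 Y66.120 F1294
G01 X94.194 Y102.156 F1294
G01 X157.550 Y72.341 F1294
G01 X151.675 Y84.738 F1294
M5
G00 X141.495 Y27.922
M4 S535
G01 X129.298 Y42.978 F1849
G01 X116.026 Y55.104 F1849
G01 X101.678 Y64.298 F1849
G01 X86.255 Y70.561 F1849
G01 X69.757 Y73.893 F1849
M5
G00 X0.000 Y0.000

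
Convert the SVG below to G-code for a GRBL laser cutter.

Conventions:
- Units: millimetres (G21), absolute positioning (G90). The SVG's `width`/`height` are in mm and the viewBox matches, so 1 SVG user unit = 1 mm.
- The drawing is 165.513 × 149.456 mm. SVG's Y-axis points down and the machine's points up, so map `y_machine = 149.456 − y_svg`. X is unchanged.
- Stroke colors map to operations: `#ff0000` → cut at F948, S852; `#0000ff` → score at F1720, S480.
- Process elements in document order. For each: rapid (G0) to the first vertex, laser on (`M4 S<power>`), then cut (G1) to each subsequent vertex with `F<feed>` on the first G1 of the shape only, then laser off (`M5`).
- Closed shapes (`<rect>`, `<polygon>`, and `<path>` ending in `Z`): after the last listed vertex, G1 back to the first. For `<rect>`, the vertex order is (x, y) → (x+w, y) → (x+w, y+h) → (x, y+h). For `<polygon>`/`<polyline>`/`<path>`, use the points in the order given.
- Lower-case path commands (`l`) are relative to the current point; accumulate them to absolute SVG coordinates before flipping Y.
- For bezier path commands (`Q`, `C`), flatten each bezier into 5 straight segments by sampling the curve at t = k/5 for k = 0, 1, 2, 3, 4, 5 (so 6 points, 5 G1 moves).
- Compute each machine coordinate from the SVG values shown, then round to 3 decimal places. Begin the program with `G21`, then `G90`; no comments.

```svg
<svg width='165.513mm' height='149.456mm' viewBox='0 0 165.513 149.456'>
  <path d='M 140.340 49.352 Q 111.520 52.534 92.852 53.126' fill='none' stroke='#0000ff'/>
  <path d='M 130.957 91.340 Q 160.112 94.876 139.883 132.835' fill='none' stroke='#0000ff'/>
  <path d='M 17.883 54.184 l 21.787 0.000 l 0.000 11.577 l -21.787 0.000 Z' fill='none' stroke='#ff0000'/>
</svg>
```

1 u = 1 mm; y_m = 149.456 − y.

[1] `<path>` quadratic bezier, #0000ff→score S480 F1720: (140.340,100.104) → (129.218,98.935) → (118.908,97.973) → (109.411,97.218) → (100.725,96.670) → (92.852,96.330)

[2] `<path>` quadratic bezier, #0000ff→score S480 F1720: (130.957,58.116) → (140.644,55.325) → (146.380,49.780) → (148.165,41.481) → (145.999,30.428) → (139.883,16.621)

[3] `<path>` rectangle, #ff0000→cut S852 F948: (17.883,95.272) → (39.670,95.272) → (39.670,83.695) → (17.883,83.695) → (17.883,95.272) (closed)

G21
G90
G0 X140.340 Y100.104
M4 S480
G1 X129.218 Y98.935 F1720
G1 X118.908 Y97.973
G1 X109.411 Y97.218
G1 X100.725 Y96.670
G1 X92.852 Y96.330
M5
G0 X130.957 Y58.116
M4 S480
G1 X140.644 Y55.325 F1720
G1 X146.380 Y49.780
G1 X148.165 Y41.481
G1 X145.999 Y30.428
G1 X139.883 Y16.621
M5
G0 X17.883 Y95.272
M4 S852
G1 X39.670 Y95.272 F948
G1 X39.670 Y83.695
G1 X17.883 Y83.695
G1 X17.883 Y95.272
M5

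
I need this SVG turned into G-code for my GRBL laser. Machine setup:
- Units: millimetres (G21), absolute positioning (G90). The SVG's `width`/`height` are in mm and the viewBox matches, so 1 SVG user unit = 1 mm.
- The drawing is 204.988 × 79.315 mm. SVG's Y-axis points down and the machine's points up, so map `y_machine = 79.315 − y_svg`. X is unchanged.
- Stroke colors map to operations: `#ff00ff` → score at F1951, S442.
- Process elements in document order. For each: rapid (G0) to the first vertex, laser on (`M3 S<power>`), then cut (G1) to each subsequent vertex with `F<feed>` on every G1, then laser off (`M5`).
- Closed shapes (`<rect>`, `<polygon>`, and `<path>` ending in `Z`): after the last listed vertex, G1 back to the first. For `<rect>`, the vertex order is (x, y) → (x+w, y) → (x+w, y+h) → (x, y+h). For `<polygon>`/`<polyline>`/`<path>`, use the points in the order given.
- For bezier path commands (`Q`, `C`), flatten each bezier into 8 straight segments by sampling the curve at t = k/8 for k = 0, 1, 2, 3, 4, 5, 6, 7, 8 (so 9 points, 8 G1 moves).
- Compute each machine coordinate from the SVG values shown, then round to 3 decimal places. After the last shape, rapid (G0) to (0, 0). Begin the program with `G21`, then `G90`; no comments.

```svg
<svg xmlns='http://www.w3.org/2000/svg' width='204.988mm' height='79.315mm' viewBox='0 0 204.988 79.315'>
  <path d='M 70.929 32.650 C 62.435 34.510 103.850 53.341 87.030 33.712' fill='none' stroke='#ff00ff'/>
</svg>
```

viewBox `0 0 204.988 79.315` with mm width/height → 1 unit = 1 mm. Flip: y_m = 79.315 − y_svg.

**Shape 1** — `<path>` cubic bezier, stroke `#ff00ff` → score (S442, F1951). Control points (SVG): P0=(70.929,32.650), P1=(62.435,34.510), P2=(103.850,53.341), P3=(87.030,33.712); sampled at t=k/8. Machine vertices: (70.929,46.665) → (69.872,45.280) → (72.227,42.954) → (76.726,40.336) → (82.102,38.076) → (87.088,36.823) → (90.416,37.226) → (90.819,39.937) → (87.030,45.603). Open path.

G21
G90
G0 X70.929 Y46.665
M3 S442
G1 X69.872 Y45.280 F1951
G1 X72.227 Y42.954 F1951
G1 X76.726 Y40.336 F1951
G1 X82.102 Y38.076 F1951
G1 X87.088 Y36.823 F1951
G1 X90.416 Y37.226 F1951
G1 X90.819 Y39.937 F1951
G1 X87.030 Y45.603 F1951
M5
G0 X0.000 Y0.000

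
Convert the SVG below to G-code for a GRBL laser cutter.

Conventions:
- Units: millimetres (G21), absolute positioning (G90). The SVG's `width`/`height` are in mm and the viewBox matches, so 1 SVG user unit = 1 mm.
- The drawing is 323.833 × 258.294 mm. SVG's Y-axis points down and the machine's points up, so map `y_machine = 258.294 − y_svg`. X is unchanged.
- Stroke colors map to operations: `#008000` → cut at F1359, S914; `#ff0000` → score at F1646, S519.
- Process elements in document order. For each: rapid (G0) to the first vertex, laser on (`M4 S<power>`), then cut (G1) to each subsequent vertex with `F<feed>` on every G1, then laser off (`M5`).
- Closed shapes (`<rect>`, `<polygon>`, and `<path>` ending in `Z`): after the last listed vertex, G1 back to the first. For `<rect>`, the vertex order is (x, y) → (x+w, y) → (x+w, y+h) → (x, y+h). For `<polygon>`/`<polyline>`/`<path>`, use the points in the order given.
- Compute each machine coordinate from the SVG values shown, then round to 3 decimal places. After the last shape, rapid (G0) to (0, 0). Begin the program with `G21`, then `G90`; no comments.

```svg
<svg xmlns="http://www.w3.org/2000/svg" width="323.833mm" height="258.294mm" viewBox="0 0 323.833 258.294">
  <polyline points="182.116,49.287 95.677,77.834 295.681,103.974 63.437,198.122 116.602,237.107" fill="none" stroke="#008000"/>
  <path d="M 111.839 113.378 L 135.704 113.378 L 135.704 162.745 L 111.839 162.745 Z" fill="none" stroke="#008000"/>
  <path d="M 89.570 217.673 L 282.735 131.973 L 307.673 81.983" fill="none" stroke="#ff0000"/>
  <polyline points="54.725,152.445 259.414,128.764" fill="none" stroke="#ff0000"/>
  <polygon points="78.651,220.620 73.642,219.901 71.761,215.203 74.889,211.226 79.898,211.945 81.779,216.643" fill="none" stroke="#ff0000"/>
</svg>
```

Since the viewBox matches the mm dimensions, user units are millimetres directly. The only transform is the Y-flip y_m = 258.294 − y_svg.

Shape 1 is a open polyline drawn with `<polyline>`. Its stroke #008000 means cut at S914, F1359. After flipping Y the toolpath is (182.116,209.007) → (95.677,180.460) → (295.681,154.320) → (63.437,60.172) → (116.602,21.187).

Shape 2 is a rectangle drawn with `<path>`. Its stroke #008000 means cut at S914, F1359. After flipping Y the toolpath is (111.839,144.916) → (135.704,144.916) → (135.704,95.549) → (111.839,95.549) → (111.839,144.916), returning to the start.

Shape 3 is a open polyline drawn with `<path>`. Its stroke #ff0000 means score at S519, F1646. After flipping Y the toolpath is (89.570,40.621) → (282.735,126.321) → (307.673,176.311).

Shape 4 is a line segment drawn with `<polyline>`. Its stroke #ff0000 means score at S519, F1646. After flipping Y the toolpath is (54.725,105.849) → (259.414,129.530).

Shape 5 is a regular polygon drawn with `<polygon>`. Its stroke #ff0000 means score at S519, F1646. After flipping Y the toolpath is (78.651,37.674) → (73.642,38.393) → (71.761,43.091) → (74.889,47.068) → (79.898,46.349) → (81.779,41.651) → (78.651,37.674), returning to the start.

G21
G90
G0 X182.116 Y209.007
M4 S914
G1 X95.677 Y180.460 F1359
G1 X295.681 Y154.320 F1359
G1 X63.437 Y60.172 F1359
G1 X116.602 Y21.187 F1359
M5
G0 X111.839 Y144.916
M4 S914
G1 X135.704 Y144.916 F1359
G1 X135.704 Y95.549 F1359
G1 X111.839 Y95.549 F1359
G1 X111.839 Y144.916 F1359
M5
G0 X89.570 Y40.621
M4 S519
G1 X282.735 Y126.321 F1646
G1 X307.673 Y176.311 F1646
M5
G0 X54.725 Y105.849
M4 S519
G1 X259.414 Y129.530 F1646
M5
G0 X78.651 Y37.674
M4 S519
G1 X73.642 Y38.393 F1646
G1 X71.761 Y43.091 F1646
G1 X74.889 Y47.068 F1646
G1 X79.898 Y46.349 F1646
G1 X81.779 Y41.651 F1646
G1 X78.651 Y37.674 F1646
M5
G0 X0.000 Y0.000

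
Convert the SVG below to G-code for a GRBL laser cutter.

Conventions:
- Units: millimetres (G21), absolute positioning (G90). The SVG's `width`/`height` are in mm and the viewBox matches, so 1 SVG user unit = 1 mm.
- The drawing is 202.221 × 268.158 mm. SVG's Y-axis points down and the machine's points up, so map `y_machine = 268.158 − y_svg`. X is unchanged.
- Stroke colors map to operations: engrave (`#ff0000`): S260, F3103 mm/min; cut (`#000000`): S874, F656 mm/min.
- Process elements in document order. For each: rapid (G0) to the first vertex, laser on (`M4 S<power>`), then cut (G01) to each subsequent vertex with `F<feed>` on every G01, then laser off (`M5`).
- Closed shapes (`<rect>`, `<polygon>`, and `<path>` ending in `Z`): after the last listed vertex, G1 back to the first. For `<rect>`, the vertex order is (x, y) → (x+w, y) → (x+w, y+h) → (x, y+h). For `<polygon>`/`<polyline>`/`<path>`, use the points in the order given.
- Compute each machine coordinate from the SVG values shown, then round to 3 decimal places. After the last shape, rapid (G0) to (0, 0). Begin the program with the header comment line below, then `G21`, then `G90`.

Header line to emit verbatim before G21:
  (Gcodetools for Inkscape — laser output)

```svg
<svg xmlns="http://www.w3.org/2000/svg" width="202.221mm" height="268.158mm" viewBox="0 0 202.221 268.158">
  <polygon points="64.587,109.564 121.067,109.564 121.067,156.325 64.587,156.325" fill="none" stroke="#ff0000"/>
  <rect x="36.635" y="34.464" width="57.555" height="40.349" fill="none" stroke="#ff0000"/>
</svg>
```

1 u = 1 mm; y_m = 268.158 − y.

[1] `<polygon>` rectangle, #ff0000→engrave S260 F3103: (64.587,158.594) → (121.067,158.594) → (121.067,111.833) → (64.587,111.833) → (64.587,158.594) (closed)

[2] `<rect>` rectangle, #ff0000→engrave S260 F3103: (36.635,233.694) → (94.190,233.694) → (94.190,193.345) → (36.635,193.345) → (36.635,233.694) (closed)

(Gcodetools for Inkscape — laser output)
G21
G90
G0 X64.587 Y158.594
M4 S260
G01 X121.067 Y158.594 F3103
G01 X121.067 Y111.833 F3103
G01 X64.587 Y111.833 F3103
G01 X64.587 Y158.594 F3103
M5
G0 X36.635 Y233.694
M4 S260
G01 X94.190 Y233.694 F3103
G01 X94.190 Y193.345 F3103
G01 X36.635 Y193.345 F3103
G01 X36.635 Y233.694 F3103
M5
G0 X0.000 Y0.000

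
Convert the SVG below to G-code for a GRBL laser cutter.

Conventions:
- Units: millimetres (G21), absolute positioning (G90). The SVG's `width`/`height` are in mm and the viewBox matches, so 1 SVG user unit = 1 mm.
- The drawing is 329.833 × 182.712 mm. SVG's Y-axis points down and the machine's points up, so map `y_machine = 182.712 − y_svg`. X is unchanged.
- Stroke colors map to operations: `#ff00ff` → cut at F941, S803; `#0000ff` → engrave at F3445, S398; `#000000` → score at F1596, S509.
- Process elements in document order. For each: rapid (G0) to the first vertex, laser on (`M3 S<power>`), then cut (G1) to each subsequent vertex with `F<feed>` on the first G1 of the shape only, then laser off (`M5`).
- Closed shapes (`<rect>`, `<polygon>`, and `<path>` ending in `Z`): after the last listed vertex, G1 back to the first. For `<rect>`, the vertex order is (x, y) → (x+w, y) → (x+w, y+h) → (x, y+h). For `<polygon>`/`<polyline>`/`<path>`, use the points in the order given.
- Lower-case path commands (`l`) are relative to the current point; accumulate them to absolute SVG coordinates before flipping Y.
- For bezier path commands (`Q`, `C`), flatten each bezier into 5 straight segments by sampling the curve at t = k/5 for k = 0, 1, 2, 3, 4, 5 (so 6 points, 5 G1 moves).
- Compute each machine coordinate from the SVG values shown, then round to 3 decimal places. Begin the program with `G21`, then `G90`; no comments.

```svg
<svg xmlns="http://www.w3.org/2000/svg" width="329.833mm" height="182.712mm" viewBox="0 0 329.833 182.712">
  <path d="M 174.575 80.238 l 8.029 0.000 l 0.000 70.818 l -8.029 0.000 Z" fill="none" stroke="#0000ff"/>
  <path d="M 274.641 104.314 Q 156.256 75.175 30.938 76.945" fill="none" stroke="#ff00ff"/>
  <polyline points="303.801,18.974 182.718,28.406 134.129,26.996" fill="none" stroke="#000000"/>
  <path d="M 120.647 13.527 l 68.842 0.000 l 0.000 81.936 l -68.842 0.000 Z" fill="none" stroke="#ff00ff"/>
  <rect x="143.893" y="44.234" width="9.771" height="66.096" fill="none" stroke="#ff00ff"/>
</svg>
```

viewBox `0 0 329.833 182.712` with mm width/height → 1 unit = 1 mm. Flip: y_m = 182.712 − y_svg.

**Shape 1** — `<path>` rectangle, stroke `#0000ff` → engrave (S398, F3445). Machine vertices: (174.575,102.474) → (182.604,102.474) → (182.604,31.656) → (174.575,31.656) → (174.575,102.474). Closed: final G1 returns to the first vertex.

**Shape 2** — `<path>` quadratic bezier, stroke `#ff00ff` → cut (S803, F941). Control points (SVG): P0=(274.641,104.314), P1=(156.256,75.175), P2=(30.938,76.945); sampled at t=k/5. Machine vertices: (274.641,78.398) → (227.010,88.817) → (178.824,96.764) → (130.083,102.238) → (80.788,105.239) → (30.938,105.767). Open path.

**Shape 3** — `<polyline>` open polyline, stroke `#000000` → score (S509, F1596). Machine vertices: (303.801,163.738) → (182.718,154.306) → (134.129,155.716). Open path.

**Shape 4** — `<path>` rectangle, stroke `#ff00ff` → cut (S803, F941). Machine vertices: (120.647,169.185) → (189.489,169.185) → (189.489,87.249) → (120.647,87.249) → (120.647,169.185). Closed: final G1 returns to the first vertex.

**Shape 5** — `<rect>` rectangle, stroke `#ff00ff` → cut (S803, F941). Machine vertices: (143.893,138.478) → (153.664,138.478) → (153.664,72.382) → (143.893,72.382) → (143.893,138.478). Closed: final G1 returns to the first vertex.

G21
G90
G0 X174.575 Y102.474
M3 S398
G1 X182.604 Y102.474 F3445
G1 X182.604 Y31.656
G1 X174.575 Y31.656
G1 X174.575 Y102.474
M5
G0 X274.641 Y78.398
M3 S803
G1 X227.010 Y88.817 F941
G1 X178.824 Y96.764
G1 X130.083 Y102.238
G1 X80.788 Y105.239
G1 X30.938 Y105.767
M5
G0 X303.801 Y163.738
M3 S509
G1 X182.718 Y154.306 F1596
G1 X134.129 Y155.716
M5
G0 X120.647 Y169.185
M3 S803
G1 X189.489 Y169.185 F941
G1 X189.489 Y87.249
G1 X120.647 Y87.249
G1 X120.647 Y169.185
M5
G0 X143.893 Y138.478
M3 S803
G1 X153.664 Y138.478 F941
G1 X153.664 Y72.382
G1 X143.893 Y72.382
G1 X143.893 Y138.478
M5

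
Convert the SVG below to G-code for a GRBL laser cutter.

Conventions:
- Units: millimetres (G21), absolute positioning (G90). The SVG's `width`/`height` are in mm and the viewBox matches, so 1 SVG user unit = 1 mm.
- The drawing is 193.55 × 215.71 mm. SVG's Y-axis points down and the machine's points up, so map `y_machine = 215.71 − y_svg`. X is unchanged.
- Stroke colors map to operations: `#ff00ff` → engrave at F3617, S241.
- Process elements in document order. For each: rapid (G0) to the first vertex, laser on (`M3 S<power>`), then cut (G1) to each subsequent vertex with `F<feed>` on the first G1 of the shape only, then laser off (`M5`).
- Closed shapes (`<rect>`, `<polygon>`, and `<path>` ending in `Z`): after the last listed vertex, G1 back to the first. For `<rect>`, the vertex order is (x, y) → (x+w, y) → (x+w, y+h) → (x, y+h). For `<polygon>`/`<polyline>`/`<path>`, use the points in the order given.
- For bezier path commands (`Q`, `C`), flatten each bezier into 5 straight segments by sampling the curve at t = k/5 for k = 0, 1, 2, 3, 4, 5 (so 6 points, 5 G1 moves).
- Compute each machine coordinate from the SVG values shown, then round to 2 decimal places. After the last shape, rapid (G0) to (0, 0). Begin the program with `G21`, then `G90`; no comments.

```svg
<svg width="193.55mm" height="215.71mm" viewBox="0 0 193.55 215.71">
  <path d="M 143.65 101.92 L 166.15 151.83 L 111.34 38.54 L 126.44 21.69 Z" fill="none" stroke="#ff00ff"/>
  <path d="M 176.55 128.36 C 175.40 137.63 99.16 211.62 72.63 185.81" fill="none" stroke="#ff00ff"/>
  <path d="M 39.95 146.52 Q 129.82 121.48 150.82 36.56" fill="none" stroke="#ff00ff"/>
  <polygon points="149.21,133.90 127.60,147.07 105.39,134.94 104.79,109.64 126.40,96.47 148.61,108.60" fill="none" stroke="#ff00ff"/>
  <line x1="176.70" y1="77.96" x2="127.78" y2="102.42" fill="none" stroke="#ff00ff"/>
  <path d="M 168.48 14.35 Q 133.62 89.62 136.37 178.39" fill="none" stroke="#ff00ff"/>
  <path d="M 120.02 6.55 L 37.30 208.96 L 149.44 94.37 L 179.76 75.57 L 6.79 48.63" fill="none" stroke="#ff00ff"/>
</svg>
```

1 u = 1 mm; y_m = 215.71 − y.

[1] `<path>` closed polygon, #ff00ff→engrave S241 F3617: (143.65,113.79) → (166.15,63.88) → (111.34,177.17) → (126.44,194.02) → (143.65,113.79) (closed)

[2] `<path>` cubic bezier, #ff00ff→engrave S241 F3617: (176.55,87.35) → (167.85,75.34) → (147.11,55.69) → (120.34,36.30) → (93.51,25.07) → (72.63,29.90)

[3] `<path>` quadratic bezier, #ff00ff→engrave S241 F3617: (39.95,69.19) → (73.14,81.60) → (100.83,98.80) → (123.00,120.79) → (139.67,147.58) → (150.82,179.15)

[4] `<polygon>` regular polygon, #ff00ff→engrave S241 F3617: (149.21,81.81) → (127.60,68.64) → (105.39,80.77) → (104.79,106.07) → (126.40,119.24) → (148.61,107.11) → (149.21,81.81) (closed)

[5] `<line>` line segment, #ff00ff→engrave S241 F3617: (176.70,137.75) → (127.78,113.29)

[6] `<path>` quadratic bezier, #ff00ff→engrave S241 F3617: (168.48,201.36) → (156.04,170.71) → (146.61,138.98) → (140.19,106.18) → (136.77,72.29) → (136.37,37.32)

[7] `<path>` open polyline, #ff00ff→engrave S241 F3617: (120.02,209.16) → (37.30,6.75) → (149.44,121.34) → (179.76,140.14) → (6.79,167.08)

G21
G90
G0 X143.65 Y113.79
M3 S241
G1 X166.15 Y63.88 F3617
G1 X111.34 Y177.17
G1 X126.44 Y194.02
G1 X143.65 Y113.79
M5
G0 X176.55 Y87.35
M3 S241
G1 X167.85 Y75.34 F3617
G1 X147.11 Y55.69
G1 X120.34 Y36.30
G1 X93.51 Y25.07
G1 X72.63 Y29.90
M5
G0 X39.95 Y69.19
M3 S241
G1 X73.14 Y81.60 F3617
G1 X100.83 Y98.80
G1 X123.00 Y120.79
G1 X139.67 Y147.58
G1 X150.82 Y179.15
M5
G0 X149.21 Y81.81
M3 S241
G1 X127.60 Y68.64 F3617
G1 X105.39 Y80.77
G1 X104.79 Y106.07
G1 X126.40 Y119.24
G1 X148.61 Y107.11
G1 X149.21 Y81.81
M5
G0 X176.70 Y137.75
M3 S241
G1 X127.78 Y113.29 F3617
M5
G0 X168.48 Y201.36
M3 S241
G1 X156.04 Y170.71 F3617
G1 X146.61 Y138.98
G1 X140.19 Y106.18
G1 X136.77 Y72.29
G1 X136.37 Y37.32
M5
G0 X120.02 Y209.16
M3 S241
G1 X37.30 Y6.75 F3617
G1 X149.44 Y121.34
G1 X179.76 Y140.14
G1 X6.79 Y167.08
M5
G0 X0.00 Y0.00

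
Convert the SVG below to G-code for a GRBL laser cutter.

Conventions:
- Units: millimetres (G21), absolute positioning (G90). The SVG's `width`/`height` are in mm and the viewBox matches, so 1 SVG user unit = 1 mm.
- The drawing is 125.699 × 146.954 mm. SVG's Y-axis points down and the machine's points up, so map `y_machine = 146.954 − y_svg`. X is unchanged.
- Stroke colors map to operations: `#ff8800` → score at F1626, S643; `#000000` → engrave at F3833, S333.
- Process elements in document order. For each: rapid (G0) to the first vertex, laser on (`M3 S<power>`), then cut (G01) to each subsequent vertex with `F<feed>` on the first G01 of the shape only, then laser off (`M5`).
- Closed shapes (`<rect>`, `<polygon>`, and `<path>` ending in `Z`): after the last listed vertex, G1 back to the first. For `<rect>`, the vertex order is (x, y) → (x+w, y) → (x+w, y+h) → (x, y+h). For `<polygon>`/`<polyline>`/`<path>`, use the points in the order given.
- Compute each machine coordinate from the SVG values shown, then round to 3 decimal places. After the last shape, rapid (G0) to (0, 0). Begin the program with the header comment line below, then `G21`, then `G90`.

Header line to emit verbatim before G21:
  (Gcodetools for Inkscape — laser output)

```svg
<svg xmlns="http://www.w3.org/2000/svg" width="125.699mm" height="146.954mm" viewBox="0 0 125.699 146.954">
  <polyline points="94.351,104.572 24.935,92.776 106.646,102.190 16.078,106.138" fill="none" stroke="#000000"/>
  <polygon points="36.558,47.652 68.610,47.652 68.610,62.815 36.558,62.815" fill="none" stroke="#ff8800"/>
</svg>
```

viewBox `0 0 125.699 146.954` with mm width/height → 1 unit = 1 mm. Flip: y_m = 146.954 − y_svg.

**Shape 1** — `<polyline>` open polyline, stroke `#000000` → engrave (S333, F3833). Machine vertices: (94.351,42.382) → (24.935,54.178) → (106.646,44.764) → (16.078,40.816). Open path.

**Shape 2** — `<polygon>` rectangle, stroke `#ff8800` → score (S643, F1626). Machine vertices: (36.558,99.302) → (68.610,99.302) → (68.610,84.139) → (36.558,84.139) → (36.558,99.302). Closed: final G1 returns to the first vertex.

(Gcodetools for Inkscape — laser output)
G21
G90
G0 X94.351 Y42.382
M3 S333
G01 X24.935 Y54.178 F3833
G01 X106.646 Y44.764
G01 X16.078 Y40.816
M5
G0 X36.558 Y99.302
M3 S643
G01 X68.610 Y99.302 F1626
G01 X68.610 Y84.139
G01 X36.558 Y84.139
G01 X36.558 Y99.302
M5
G0 X0.000 Y0.000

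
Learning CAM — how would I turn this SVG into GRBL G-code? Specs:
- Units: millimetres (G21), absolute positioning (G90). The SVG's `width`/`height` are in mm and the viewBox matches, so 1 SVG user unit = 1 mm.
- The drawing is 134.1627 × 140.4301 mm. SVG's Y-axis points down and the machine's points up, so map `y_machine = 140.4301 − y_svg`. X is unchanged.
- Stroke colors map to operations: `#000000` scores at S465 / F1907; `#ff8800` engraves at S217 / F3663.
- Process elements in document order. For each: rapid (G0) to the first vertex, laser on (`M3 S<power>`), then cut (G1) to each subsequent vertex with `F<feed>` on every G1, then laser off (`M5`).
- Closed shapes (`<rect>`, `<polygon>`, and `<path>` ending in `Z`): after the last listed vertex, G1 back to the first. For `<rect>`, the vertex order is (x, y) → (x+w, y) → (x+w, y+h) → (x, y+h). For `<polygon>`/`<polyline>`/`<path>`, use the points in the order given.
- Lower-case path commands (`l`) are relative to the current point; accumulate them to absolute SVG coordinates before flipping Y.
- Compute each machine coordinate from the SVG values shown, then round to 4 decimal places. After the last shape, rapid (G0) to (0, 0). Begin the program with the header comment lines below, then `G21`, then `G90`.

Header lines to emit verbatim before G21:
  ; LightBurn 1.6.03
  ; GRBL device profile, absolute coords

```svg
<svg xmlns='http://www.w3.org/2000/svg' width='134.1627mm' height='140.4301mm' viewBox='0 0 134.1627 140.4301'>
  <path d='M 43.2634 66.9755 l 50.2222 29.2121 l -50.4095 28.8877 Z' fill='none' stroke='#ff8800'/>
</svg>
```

; LightBurn 1.6.03
; GRBL device profile, absolute coords
G21
G90
G0 X43.2634 Y73.4546
M3 S217
G1 X93.4856 Y44.2425 F3663
G1 X43.0761 Y15.3548 F3663
G1 X43.2634 Y73.4546 F3663
M5
G0 X0.0000 Y0.0000

Since the viewBox matches the mm dimensions, user units are millimetres directly. The only transform is the Y-flip y_m = 140.4301 − y_svg.

Shape 1 is a regular polygon drawn with `<path>`. Its stroke #ff8800 means engrave at S217, F3663. After flipping Y the toolpath is (43.2634,73.4546) → (93.4856,44.2425) → (43.0761,15.3548) → (43.2634,73.4546), returning to the start.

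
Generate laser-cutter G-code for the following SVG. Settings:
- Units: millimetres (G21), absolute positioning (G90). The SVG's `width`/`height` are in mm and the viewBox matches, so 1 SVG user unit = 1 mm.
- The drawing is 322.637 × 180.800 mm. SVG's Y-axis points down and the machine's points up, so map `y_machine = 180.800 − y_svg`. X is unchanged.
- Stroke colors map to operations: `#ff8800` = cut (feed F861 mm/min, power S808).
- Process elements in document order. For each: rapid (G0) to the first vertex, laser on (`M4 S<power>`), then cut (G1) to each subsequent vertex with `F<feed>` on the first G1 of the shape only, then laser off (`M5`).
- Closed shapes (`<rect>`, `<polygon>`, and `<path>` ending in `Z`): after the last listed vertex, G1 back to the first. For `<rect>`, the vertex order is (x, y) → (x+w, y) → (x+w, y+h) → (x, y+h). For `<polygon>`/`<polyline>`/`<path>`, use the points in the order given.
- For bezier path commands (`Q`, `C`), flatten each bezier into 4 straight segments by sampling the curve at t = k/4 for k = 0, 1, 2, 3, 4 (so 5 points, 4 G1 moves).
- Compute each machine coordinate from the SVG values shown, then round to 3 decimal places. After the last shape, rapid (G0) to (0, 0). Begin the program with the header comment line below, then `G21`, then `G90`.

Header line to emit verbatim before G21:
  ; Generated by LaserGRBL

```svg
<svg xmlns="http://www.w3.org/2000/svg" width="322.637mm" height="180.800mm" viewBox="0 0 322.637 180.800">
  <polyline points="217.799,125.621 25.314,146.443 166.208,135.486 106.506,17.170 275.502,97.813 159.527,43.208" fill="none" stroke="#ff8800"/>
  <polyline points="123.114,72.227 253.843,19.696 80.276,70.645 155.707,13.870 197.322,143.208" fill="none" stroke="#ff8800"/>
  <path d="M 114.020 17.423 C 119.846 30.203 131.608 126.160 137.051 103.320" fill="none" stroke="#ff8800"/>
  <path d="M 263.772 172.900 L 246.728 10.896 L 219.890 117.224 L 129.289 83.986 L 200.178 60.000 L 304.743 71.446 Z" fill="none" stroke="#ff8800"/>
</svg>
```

1 u = 1 mm; y_m = 180.800 − y.

[1] `<polyline>` open polyline, #ff8800→cut S808 F861: (217.799,55.179) → (25.314,34.357) → (166.208,45.314) → (106.506,163.630) → (275.502,82.987) → (159.527,137.592)

[2] `<polyline>` open polyline, #ff8800→cut S808 F861: (123.114,108.573) → (253.843,161.104) → (80.276,110.155) → (155.707,166.930) → (197.322,37.592)

[3] `<path>` cubic bezier, #ff8800→cut S808 F861: (114.020,163.377) → (119.311,141.352) → (125.679,107.071) → (131.975,79.469) → (137.051,77.480)

[4] `<path>` closed polygon, #ff8800→cut S808 F861: (263.772,7.900) → (246.728,169.904) → (219.890,63.576) → (129.289,96.814) → (200.178,120.800) → (304.743,109.354) → (263.772,7.900) (closed)

; Generated by LaserGRBL
G21
G90
G0 X217.799 Y55.179
M4 S808
G1 X25.314 Y34.357 F861
G1 X166.208 Y45.314
G1 X106.506 Y163.630
G1 X275.502 Y82.987
G1 X159.527 Y137.592
M5
G0 X123.114 Y108.573
M4 S808
G1 X253.843 Y161.104 F861
G1 X80.276 Y110.155
G1 X155.707 Y166.930
G1 X197.322 Y37.592
M5
G0 X114.020 Y163.377
M4 S808
G1 X119.311 Y141.352 F861
G1 X125.679 Y107.071
G1 X131.975 Y79.469
G1 X137.051 Y77.480
M5
G0 X263.772 Y7.900
M4 S808
G1 X246.728 Y169.904 F861
G1 X219.890 Y63.576
G1 X129.289 Y96.814
G1 X200.178 Y120.800
G1 X304.743 Y109.354
G1 X263.772 Y7.900
M5
G0 X0.000 Y0.000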